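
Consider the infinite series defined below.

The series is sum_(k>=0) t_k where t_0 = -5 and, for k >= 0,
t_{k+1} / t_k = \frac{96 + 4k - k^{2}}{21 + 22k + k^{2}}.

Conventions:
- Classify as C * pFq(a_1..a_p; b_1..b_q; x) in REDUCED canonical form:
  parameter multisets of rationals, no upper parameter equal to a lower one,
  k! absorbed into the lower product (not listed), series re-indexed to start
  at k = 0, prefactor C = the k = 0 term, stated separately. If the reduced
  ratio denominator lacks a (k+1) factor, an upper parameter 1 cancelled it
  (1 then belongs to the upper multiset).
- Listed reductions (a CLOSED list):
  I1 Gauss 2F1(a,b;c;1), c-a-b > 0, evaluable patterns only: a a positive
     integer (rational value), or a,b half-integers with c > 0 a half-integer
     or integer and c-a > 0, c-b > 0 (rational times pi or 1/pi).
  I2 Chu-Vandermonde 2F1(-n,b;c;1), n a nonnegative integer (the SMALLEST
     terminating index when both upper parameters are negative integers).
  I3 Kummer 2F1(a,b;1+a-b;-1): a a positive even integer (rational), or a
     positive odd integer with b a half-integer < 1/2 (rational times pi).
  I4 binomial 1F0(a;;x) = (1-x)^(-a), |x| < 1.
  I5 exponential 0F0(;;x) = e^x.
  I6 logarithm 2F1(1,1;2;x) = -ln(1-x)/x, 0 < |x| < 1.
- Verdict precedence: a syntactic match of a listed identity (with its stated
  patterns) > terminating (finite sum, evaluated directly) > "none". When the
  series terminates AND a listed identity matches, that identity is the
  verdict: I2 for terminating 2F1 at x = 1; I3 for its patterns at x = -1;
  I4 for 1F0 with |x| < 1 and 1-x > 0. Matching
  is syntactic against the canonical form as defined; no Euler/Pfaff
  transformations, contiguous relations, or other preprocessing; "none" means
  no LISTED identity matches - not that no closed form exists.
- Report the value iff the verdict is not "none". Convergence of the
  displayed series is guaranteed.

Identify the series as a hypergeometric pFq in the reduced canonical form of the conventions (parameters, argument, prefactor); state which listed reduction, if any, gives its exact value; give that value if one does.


Structural cue: with t_0 = -5, the expanded ratio factors over Q; C = -5, x = -1, roots give parameters.
Ratio: r(k) = -1 * (k-12) (k+8) / [(k+21) (k+1)] ; factor over Q: parameters, x = -1, and C = -5.

This is -5 * 2F1(-12, 8; 21; -1) in reduced canonical form. Verdict: this is the Kummer evaluation I3 (x = -1; c = 21 equals 1+a-b for upper {-12, 8}: listed pattern). Sum: -\frac{4845}{14}.


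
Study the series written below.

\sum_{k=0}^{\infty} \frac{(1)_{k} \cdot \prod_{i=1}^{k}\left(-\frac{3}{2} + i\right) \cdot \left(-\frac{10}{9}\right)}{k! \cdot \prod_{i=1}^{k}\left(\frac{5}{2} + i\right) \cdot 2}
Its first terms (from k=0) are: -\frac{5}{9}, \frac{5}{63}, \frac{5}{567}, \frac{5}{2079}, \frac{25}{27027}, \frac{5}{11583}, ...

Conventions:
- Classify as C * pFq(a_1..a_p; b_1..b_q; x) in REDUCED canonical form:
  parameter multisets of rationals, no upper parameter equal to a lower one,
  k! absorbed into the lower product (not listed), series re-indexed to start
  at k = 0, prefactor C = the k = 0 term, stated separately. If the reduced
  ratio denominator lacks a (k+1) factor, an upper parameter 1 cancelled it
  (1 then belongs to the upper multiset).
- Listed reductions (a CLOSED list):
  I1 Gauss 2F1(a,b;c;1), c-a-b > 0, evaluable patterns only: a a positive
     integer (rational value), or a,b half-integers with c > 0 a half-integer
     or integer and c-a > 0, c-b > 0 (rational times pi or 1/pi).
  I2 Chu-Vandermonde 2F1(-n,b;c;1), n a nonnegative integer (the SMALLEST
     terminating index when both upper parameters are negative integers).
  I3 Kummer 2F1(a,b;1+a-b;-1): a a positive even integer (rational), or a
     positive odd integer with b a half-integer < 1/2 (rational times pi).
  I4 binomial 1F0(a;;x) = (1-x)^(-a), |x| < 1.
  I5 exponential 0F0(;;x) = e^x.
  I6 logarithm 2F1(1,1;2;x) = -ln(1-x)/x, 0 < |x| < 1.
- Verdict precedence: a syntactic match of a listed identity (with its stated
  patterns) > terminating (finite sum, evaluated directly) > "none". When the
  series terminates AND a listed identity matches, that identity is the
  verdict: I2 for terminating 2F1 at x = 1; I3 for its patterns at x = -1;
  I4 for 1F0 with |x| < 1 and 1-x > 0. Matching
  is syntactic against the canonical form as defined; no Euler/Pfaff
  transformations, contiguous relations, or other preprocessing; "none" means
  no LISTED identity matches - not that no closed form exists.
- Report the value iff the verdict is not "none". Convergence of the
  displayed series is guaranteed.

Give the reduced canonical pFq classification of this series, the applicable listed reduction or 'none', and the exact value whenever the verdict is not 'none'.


Classification (C = -\frac{5}{9}): 2F1 with upper {-\frac{1}{2}, 1}, lower {\frac{7}{2}}, argument x = 1. Verdict at x = 1: the Gauss summation I1 matches (x = 1: the Gamma ratio telescopes since c-a-b = 3 > 0 and a = 1 in Z>0). Value: -\frac{25}{54}.

Key observation: from the first term -\frac{5}{9}: the constant factors (C = -5/9, x = 1) combine into one prefactor.
Consecutive-term ratio: r(k) = 1 * (k-\frac{1}{2}) (k+1) / [(k+\frac{7}{2}) (k+1)] - rational in k. x = 1; t_0 = -\frac{5}{9}; negate the roots.


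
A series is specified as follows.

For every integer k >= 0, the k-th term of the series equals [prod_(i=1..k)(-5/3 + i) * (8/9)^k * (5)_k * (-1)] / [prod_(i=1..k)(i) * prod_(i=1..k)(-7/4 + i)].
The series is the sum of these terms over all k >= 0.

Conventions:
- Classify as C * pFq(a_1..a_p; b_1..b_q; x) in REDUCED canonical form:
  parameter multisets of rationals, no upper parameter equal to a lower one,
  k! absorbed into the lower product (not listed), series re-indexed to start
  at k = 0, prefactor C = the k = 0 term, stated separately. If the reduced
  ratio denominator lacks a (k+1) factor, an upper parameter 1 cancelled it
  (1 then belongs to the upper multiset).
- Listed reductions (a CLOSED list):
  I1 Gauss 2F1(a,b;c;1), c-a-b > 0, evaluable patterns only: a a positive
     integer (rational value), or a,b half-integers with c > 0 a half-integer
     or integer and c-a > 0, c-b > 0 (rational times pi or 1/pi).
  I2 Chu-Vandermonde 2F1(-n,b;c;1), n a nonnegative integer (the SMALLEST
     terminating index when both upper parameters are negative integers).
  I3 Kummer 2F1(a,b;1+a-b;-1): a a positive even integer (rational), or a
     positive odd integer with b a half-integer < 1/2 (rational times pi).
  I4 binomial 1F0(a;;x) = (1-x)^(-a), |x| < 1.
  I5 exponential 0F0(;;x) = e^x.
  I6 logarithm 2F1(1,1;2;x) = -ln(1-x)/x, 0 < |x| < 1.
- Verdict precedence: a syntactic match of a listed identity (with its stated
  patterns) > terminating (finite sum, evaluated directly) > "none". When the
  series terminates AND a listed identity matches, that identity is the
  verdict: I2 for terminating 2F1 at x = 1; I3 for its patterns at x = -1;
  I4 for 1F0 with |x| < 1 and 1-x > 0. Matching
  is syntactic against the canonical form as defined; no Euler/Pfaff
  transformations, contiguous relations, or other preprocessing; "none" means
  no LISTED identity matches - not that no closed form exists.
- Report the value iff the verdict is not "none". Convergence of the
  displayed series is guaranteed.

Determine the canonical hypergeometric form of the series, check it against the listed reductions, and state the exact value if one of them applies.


This is -1 * 2F1(-2/3, 5; -3/4; 8/9) in reduced canonical form. Verdict: none (x = 8/9): each listed identity misses the multisets {-2/3, 5} ; {-3/4}.

Structural cue: t_0 = -1 here, and the running product (prefactor -1) telescopes to a rising factorial.
Term ratio: r(k) = (8/9) * (k-2/3) (k+5) / [(k-3/4) (k+1)] ; factor over Q: parameters, x = (8/9), and C = -1.


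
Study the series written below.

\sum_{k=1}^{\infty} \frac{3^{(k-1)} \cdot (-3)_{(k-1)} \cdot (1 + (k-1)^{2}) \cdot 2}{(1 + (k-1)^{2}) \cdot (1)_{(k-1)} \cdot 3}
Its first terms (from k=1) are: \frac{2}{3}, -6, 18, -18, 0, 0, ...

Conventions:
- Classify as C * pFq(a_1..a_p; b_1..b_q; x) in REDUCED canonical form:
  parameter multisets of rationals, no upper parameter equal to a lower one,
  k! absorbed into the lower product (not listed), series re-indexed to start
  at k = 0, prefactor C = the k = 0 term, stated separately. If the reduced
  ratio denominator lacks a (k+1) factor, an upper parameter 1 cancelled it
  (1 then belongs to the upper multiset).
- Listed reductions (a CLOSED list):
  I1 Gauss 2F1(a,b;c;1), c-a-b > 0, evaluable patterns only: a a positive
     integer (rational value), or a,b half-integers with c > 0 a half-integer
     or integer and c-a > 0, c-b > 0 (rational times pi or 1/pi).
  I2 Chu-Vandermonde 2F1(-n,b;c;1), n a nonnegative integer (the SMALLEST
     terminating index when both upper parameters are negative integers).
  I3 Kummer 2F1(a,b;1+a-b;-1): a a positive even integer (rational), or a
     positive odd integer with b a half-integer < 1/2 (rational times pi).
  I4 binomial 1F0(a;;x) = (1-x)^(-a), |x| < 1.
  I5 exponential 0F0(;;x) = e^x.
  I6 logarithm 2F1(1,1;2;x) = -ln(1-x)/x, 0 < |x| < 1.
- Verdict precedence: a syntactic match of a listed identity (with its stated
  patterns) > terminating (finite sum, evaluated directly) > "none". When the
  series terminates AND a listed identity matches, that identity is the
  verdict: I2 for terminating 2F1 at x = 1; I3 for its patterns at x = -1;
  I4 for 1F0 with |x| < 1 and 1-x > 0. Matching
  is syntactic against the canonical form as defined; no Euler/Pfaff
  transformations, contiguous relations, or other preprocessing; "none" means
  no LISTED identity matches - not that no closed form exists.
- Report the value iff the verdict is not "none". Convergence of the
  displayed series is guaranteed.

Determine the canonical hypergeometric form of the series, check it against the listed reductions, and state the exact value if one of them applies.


x = 3 here; the reduced form reads 1F0, upper {-3}, lower {-}, C = \frac{2}{3}. Verdict: terminating - no listed pattern fits, but -3 in the upper list cuts the series at k = 3; direct evaluation. Exact value: -\frac{16}{3}.

Key step: t_0 being \frac{2}{3}, (1)_k (prefactor 2/3) is k! itself.
Step ratio: r(k) = 3 * (k-3) / [(k+1)] - rational; roots negated = parameters, x = 3, C = \frac{2}{3}.


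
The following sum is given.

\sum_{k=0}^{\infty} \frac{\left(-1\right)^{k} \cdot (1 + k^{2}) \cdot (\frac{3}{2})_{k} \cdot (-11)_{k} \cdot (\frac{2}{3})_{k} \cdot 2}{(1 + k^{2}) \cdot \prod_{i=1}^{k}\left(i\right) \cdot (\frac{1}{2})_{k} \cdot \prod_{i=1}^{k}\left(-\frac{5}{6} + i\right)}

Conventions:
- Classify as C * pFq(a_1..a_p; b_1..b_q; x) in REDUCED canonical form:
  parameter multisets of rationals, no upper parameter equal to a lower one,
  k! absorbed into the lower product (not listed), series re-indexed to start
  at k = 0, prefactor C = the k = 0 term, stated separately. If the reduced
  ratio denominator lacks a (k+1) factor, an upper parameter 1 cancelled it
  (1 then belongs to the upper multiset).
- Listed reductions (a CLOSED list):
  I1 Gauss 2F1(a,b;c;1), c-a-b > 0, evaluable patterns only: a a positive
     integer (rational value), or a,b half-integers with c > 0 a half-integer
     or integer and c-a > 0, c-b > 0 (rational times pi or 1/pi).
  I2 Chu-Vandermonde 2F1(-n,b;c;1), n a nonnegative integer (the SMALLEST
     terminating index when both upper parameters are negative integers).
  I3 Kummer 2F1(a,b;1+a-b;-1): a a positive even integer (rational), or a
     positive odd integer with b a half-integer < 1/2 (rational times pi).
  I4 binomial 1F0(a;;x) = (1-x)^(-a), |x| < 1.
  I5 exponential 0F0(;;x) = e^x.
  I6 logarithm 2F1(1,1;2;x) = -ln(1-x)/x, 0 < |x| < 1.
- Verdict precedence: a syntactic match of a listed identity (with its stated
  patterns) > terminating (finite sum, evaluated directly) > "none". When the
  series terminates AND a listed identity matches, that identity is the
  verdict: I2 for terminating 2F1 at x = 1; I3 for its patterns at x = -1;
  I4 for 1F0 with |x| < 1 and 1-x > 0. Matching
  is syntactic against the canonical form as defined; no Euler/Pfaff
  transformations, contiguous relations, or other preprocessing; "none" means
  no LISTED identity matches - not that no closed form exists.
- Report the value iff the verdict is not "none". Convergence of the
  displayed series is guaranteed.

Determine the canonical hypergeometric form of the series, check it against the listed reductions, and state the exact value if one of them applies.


With C = 2: the canonical form is 3F2(-11, \frac{2}{3}, \frac{3}{2}; \frac{1}{6}, \frac{1}{2}; -1). Verdict: terminating. (-11)_k vanishes past k = 11, leaving a 12-term sum, computed directly. Value: \frac{17664528175798542}{36412855843}.

First insight: from the first term 2: the product of the first k integers (prefactor 2) is k!.
Consecutive-term ratio: r(k) = -1 * (k-11) (k+\frac{2}{3}) (k+\frac{3}{2}) / [(k+\frac{1}{6}) (k+\frac{1}{2}) (k+1)] - rational; roots negated = parameters, x = -1, C = 2.


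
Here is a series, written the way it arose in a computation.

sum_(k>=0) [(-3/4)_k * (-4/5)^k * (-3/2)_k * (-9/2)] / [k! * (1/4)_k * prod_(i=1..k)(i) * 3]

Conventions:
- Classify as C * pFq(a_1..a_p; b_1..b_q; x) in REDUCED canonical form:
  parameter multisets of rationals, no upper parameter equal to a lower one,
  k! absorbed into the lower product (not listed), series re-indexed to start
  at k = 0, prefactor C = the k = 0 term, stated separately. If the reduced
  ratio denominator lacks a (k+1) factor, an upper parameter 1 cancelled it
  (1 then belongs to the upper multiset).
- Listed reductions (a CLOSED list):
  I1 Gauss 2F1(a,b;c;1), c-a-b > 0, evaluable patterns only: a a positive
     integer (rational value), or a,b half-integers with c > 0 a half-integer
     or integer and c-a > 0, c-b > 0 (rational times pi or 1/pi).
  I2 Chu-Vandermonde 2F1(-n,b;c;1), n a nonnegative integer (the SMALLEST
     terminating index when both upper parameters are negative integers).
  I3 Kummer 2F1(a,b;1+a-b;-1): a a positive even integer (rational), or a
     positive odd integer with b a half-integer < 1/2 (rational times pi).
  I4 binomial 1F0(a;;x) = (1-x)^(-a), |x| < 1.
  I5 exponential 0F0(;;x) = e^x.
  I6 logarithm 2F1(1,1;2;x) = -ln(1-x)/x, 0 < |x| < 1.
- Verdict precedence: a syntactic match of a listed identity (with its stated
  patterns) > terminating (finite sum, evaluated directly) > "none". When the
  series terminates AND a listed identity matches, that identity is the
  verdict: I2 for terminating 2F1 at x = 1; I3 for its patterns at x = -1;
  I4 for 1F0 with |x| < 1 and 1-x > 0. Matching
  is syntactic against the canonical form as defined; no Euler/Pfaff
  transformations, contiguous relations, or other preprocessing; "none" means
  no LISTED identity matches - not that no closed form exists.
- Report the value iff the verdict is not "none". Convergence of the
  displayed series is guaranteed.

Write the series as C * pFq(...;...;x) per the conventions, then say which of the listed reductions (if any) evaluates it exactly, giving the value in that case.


Prefactor -3/2, argument -4/5: 2F2 with upper {-3/2, -3/4} over lower {1/4, 1}. Verdict: none here - no I1-I6 shape fits x = -4/5 with lower {1/4, 1}.

The tell: from the first term -3/2: the product of the first k integers (C = -3/2, x = -4/5) is k!.
Ratio: r(k) = (-4/5) * (k-3/2) (k-3/4) / [(k+1/4) (k+1) (k+1)] - rational in k, leading ratio (-4/5); with t_0 = -3/2, classification follows.


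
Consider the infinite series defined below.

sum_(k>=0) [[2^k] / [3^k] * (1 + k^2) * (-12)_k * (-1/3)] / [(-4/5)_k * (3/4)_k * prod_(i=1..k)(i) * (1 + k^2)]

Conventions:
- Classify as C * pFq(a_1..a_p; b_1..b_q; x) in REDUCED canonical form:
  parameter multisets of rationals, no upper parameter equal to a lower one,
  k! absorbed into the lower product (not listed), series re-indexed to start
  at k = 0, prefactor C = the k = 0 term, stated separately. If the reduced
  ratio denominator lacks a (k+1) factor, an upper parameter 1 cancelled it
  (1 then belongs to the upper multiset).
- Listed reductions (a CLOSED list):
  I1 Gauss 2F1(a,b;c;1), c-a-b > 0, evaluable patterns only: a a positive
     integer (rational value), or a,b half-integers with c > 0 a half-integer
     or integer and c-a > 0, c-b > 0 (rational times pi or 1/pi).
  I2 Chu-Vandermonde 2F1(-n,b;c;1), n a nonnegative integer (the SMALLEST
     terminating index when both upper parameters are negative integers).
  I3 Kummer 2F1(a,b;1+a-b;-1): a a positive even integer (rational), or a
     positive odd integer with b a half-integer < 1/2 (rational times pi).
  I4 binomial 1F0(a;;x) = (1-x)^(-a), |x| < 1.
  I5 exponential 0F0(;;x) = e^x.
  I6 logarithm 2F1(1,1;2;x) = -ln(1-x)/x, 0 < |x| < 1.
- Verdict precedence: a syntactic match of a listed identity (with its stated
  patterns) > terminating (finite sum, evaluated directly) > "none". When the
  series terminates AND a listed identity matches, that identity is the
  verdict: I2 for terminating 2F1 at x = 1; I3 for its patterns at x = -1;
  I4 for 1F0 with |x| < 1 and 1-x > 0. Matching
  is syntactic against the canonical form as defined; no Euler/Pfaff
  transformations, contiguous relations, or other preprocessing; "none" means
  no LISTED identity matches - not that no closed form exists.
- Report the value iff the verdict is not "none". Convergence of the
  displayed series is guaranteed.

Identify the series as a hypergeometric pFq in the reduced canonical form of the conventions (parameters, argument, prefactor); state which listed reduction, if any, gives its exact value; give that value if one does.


The tell: x = (2/3) and k^2 + 1 divides numerator and denominator alike; C = -1/3 after cancelling.
Ratio: r(k) = (2/3) * (k-12) / [(k-4/5) (k+3/4) (k+1)] ; factor over Q: parameters, x = (2/3), and C = -1/3.

At argument 2/3: a 1F2 with upper {-12}, lower {-4/5, 3/4}, scaled by C = -1/3. Verdict: terminating - upper parameter -12 makes this a finite sum (last index 12), evaluated exactly. Exact value: 60614863578463944493939855720091/3850436987105101114583702207367.


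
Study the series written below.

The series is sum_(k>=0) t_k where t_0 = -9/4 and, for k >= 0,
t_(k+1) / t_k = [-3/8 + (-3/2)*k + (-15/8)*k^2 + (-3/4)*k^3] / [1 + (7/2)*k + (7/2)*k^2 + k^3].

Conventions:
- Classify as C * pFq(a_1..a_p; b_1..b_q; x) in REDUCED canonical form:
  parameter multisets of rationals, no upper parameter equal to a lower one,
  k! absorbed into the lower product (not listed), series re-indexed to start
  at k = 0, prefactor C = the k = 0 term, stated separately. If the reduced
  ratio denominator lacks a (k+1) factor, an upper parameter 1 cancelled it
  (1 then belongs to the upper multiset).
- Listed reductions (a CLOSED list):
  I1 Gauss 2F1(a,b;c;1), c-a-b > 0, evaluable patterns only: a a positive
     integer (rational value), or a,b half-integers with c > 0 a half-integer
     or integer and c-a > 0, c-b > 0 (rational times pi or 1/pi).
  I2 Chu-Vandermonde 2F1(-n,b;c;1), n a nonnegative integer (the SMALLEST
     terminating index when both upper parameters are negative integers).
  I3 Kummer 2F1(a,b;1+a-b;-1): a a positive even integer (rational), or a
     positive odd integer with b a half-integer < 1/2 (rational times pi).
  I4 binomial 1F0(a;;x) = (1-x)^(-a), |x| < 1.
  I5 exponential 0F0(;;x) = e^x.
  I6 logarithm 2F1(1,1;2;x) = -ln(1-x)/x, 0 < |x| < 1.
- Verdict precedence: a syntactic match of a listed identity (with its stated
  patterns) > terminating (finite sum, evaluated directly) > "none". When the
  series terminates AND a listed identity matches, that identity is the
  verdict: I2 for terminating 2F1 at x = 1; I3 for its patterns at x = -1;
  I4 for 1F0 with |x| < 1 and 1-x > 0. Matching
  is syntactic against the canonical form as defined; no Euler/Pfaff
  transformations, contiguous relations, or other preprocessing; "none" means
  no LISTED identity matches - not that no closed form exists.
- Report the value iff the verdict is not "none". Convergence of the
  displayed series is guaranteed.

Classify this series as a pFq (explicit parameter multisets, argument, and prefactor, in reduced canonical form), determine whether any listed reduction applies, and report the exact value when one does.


Canonical form: C = -9/4 times 2F1 with upper {1, 1}, lower {2}, x = -3/4. Verdict at x = -3/4: the I6 logarithm reduction matches (the logarithm: parameters (1,1;2), x = -3/4). Hence: (-3) * ln(7/4).

Structural cue: from the first term -9/4: cancel k + 1/2 from the displayed ratio first; then prefactor -9/4.
Ratio: r(k) = (-3/4) * (k+1) (k+1) / [(k+2) (k+1)] - poly over poly, x = (-3/4) from leading terms; C = -9/4 at k = 0.


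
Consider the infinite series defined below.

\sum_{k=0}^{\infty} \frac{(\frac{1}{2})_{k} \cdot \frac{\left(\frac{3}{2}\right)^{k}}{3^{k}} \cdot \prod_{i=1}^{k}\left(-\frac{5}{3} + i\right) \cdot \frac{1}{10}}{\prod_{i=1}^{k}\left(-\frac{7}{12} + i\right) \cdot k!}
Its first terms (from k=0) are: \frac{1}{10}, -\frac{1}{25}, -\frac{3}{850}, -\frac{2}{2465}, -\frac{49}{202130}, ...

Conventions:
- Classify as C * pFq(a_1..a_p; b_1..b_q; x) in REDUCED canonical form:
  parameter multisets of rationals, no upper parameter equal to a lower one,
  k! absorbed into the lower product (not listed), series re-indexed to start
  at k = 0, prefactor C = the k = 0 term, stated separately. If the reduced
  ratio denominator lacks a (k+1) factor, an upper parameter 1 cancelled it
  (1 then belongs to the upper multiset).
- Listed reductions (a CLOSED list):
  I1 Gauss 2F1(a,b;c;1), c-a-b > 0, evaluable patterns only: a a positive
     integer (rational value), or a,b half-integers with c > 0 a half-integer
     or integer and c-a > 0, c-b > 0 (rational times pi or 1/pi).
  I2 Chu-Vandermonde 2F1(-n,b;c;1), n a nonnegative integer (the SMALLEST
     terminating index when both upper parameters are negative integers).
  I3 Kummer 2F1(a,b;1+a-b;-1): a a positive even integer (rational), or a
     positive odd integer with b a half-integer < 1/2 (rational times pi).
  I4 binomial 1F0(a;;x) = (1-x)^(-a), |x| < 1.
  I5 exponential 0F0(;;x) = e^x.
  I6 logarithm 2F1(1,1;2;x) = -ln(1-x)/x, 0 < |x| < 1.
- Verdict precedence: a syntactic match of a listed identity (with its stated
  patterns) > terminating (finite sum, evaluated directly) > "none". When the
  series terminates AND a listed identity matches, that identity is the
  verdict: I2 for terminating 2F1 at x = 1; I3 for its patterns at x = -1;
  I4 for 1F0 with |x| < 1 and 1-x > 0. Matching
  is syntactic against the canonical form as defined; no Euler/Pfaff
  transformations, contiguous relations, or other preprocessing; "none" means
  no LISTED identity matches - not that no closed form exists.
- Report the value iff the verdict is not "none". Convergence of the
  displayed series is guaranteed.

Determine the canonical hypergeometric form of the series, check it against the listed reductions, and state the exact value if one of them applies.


First insight: x = \frac{1}{2} and the lower running product (prefactor 1/10) is a rising factorial.
Adjacent-term ratio: r(k) = \frac{1}{2} * (k-\frac{2}{3}) (k+\frac{1}{2}) / [(k+\frac{5}{12}) (k+1)] - poly over poly, x = \frac{1}{2} from leading terms; C = \frac{1}{10} at k = 0.

Classification (C = \frac{1}{10}): 2F1 with upper {-\frac{2}{3}, \frac{1}{2}}, lower {\frac{5}{12}}, argument x = \frac{1}{2}. Verdict: none - at argument \frac{1}{2} the multisets {-\frac{2}{3}, \frac{1}{2}} ; {\frac{5}{12}} match no listed identity.


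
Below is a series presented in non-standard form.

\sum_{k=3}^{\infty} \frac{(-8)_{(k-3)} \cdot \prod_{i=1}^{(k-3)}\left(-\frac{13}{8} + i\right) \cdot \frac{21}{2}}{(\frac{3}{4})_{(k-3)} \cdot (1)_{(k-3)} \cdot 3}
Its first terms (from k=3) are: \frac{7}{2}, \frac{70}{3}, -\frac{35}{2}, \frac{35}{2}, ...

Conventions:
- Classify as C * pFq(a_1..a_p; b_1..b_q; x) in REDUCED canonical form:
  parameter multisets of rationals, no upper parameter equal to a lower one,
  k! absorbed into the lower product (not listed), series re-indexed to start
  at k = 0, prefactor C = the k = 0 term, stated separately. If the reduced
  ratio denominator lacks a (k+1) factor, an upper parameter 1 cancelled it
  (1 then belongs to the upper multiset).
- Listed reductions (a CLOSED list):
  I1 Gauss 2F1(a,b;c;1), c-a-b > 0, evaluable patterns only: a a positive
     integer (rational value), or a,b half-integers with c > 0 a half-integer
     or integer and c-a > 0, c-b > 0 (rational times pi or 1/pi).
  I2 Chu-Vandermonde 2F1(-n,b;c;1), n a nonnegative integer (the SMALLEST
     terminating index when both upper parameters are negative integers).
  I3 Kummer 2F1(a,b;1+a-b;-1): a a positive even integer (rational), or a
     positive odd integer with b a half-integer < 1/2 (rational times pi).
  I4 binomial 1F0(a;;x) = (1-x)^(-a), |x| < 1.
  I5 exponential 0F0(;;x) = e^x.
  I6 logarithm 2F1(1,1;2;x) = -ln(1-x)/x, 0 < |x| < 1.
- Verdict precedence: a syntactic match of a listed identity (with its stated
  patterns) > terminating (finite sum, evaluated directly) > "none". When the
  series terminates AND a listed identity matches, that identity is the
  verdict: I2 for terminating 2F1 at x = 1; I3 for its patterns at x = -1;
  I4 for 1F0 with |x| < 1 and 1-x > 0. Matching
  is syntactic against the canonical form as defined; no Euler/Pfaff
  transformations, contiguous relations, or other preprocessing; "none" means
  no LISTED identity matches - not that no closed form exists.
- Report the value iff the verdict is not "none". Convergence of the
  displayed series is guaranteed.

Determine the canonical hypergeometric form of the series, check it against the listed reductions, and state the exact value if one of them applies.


This is \frac{7}{2} * 2F1(-8, -\frac{5}{8}; \frac{3}{4}; 1) in reduced canonical form. Verdict: Chu-Vandermonde (I2) fires (terminating 2F1 at x = 1 with n = 8, b = -5/8, c = \frac{3}{4}). Hence: \frac{20227501}{1095168}.

First insight: x = 1 and (1)_k (C = 7/2) is k! itself.
Term ratio: r(k) = 1 * (k-8) (k-\frac{5}{8}) / [(k+\frac{3}{4}) (k+1)] - rational in k, leading ratio 1; with t_0 = \frac{7}{2}, classification follows.


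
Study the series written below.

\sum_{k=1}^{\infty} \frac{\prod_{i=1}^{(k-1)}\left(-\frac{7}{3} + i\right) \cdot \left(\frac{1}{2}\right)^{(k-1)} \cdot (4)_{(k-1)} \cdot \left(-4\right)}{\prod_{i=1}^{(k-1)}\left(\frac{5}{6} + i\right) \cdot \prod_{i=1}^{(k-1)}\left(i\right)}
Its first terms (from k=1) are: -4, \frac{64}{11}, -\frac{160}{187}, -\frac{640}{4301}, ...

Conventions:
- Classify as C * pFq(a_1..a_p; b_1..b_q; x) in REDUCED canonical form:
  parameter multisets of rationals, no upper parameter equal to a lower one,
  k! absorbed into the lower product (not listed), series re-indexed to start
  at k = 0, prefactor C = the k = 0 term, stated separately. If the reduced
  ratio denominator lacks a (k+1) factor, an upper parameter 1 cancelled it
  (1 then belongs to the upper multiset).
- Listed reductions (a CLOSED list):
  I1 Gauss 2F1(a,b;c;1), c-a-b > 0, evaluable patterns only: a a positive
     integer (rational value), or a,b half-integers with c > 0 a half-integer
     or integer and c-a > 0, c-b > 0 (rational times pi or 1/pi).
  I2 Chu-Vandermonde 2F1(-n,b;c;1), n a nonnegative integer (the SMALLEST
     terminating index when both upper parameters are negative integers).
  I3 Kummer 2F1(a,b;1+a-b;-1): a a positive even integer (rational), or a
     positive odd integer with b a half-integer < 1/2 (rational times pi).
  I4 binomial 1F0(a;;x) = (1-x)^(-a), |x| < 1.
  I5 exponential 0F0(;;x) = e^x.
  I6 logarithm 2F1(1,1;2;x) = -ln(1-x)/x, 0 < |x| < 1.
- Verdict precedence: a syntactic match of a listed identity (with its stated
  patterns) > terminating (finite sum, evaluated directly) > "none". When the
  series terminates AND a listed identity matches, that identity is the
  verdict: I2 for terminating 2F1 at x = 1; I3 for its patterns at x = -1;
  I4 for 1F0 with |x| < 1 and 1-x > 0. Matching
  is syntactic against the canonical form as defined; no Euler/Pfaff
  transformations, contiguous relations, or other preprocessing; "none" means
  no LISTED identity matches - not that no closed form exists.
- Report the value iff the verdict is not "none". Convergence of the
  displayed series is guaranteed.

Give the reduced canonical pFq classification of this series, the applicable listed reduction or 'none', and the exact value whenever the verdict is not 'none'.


x = \frac{1}{2} here; the reduced form reads 2F1, upper {-\frac{4}{3}, 4}, lower {\frac{11}{6}}, C = -4. Verdict: none (x = \frac{1}{2}): each listed identity misses the multisets {-\frac{4}{3}, 4} ; {\frac{11}{6}}.

Key observation: with t_0 = -4, the running product (C = -4, x = 1/2) telescopes to a rising factorial.
Step ratio: r(k) = \frac{1}{2} * (k-\frac{4}{3}) (k+4) / [(k+\frac{11}{6}) (k+1)] - rational in k. x = \frac{1}{2}; t_0 = -4; negate the roots.


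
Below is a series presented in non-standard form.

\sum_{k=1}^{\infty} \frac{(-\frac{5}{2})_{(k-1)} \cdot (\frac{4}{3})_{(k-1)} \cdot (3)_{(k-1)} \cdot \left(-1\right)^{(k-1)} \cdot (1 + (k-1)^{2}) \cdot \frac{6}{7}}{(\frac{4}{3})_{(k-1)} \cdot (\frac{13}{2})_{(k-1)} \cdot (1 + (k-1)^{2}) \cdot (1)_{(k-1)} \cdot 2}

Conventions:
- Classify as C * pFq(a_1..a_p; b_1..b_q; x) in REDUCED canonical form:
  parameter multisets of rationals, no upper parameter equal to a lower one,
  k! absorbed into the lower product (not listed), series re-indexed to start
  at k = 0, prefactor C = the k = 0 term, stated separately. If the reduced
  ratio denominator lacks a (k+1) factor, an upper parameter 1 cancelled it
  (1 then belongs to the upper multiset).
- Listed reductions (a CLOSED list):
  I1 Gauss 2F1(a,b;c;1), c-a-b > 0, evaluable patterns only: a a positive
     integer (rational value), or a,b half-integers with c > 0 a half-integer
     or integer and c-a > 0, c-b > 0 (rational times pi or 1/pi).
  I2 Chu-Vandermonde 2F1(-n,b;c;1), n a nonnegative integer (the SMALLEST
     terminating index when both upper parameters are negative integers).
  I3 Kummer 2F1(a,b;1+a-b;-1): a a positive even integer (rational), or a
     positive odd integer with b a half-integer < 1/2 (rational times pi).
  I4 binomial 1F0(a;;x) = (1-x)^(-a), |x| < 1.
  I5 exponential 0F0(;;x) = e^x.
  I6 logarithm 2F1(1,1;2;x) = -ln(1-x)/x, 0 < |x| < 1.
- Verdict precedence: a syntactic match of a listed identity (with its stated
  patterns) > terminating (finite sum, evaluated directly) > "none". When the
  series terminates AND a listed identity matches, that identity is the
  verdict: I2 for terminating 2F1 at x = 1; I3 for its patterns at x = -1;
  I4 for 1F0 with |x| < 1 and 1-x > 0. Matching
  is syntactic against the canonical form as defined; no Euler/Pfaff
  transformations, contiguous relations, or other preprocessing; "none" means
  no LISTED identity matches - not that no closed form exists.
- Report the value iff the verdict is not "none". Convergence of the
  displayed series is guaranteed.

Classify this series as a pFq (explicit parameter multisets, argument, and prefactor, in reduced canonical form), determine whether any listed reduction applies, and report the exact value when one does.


Reduced: x = -1, 2F1, upper = {-\frac{5}{2}, 3}, lower = {\frac{13}{2}}, C = \frac{3}{7}. Verdict: Kummer (I3) fires (x = -1; c = \frac{13}{2} equals 1+a-b for upper {-\frac{5}{2}, 3}: listed pattern). Sum: \frac{1485}{4096} \cdot \pi.

The tell: t_0 = \frac{3}{7} here, and (1)_k (prefactor 3/7) is k! itself.
Consecutive-term ratio: r(k) = -1 * (k-\frac{5}{2}) (k+3) / [(k+\frac{13}{2}) (k+1)] - rational; roots negated = parameters, x = -1, C = \frac{3}{7}.


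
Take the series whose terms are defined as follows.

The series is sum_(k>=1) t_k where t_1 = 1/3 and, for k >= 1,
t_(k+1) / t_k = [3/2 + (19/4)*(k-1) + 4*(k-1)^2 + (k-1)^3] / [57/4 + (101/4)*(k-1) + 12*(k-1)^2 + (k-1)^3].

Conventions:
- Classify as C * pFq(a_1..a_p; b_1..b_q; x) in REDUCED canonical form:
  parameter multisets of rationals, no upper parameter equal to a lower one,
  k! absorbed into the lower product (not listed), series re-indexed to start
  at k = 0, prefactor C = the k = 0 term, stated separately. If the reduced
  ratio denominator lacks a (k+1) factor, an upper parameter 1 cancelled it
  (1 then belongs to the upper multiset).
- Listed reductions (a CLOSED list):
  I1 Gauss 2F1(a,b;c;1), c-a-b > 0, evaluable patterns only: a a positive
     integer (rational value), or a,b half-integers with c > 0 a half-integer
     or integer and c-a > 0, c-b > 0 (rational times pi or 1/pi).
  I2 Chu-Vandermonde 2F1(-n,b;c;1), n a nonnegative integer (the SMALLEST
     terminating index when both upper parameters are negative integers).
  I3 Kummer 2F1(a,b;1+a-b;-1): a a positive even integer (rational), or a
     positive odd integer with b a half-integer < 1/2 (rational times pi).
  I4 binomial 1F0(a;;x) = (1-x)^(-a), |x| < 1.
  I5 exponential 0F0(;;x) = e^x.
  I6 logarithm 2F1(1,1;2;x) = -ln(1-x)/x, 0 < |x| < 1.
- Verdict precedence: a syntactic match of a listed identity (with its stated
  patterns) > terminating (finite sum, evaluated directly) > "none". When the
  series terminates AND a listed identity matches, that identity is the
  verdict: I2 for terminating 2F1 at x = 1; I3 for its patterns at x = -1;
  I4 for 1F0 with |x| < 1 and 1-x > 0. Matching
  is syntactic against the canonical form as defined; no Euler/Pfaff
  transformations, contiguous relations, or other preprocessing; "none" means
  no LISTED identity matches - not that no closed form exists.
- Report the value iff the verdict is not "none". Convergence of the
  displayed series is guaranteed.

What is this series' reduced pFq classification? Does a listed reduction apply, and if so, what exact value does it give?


The series (x = 1) is 2F1: upper {1/2, 2}, lower {19/2}, prefactor 1/3. Verdict at x = 1: the Gauss summation I1 matches (x = 1: the Gamma ratio telescopes since c-a-b = 7 > 0 and a = 2 in Z>0). Value: 85/224.

Key observation: from the first term 1/3: factor the ratio over Q (C = 1/3): negated roots = parameters.
Consecutive-term ratio: r(k) = 1 * (k+1/2) (k+2) / [(k+19/2) (k+1)] - poly over poly, x = 1 from leading terms; C = 1/3 at k = 0.


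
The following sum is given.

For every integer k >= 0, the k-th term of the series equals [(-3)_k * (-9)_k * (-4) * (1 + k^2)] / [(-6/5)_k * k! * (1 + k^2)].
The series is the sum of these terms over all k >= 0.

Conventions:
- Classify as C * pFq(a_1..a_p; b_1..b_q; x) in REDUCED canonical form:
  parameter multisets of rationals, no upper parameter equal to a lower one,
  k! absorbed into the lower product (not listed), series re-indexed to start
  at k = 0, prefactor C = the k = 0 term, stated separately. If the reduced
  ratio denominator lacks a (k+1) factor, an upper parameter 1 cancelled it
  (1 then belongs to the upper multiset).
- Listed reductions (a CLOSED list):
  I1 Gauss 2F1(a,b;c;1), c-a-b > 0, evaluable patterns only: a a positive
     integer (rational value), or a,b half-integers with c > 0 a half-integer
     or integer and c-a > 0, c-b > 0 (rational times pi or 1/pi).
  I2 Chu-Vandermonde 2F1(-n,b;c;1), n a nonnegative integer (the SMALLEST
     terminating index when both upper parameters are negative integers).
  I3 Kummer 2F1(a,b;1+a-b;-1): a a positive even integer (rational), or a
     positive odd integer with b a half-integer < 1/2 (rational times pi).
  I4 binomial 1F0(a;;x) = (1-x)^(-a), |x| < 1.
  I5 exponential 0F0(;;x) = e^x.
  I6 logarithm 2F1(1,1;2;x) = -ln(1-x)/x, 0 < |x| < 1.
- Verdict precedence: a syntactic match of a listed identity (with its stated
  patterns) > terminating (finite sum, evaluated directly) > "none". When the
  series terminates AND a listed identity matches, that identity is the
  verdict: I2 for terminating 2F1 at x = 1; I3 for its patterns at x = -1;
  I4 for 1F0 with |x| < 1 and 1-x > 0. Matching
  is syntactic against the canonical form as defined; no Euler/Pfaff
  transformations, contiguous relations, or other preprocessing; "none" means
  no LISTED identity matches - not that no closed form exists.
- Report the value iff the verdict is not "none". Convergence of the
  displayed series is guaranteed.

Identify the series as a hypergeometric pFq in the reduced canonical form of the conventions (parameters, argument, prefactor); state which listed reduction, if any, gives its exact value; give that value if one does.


Reduced: x = 1, 2F1, upper = {-9, -3}, lower = {-6/5}, C = -4. Verdict: this is Chu-Vandermonde (I2) (terminating 2F1 at x = 1 with n = 3, b = -9, c = -6/5). Sum: -14014.

Structural cue: with t_0 = -4, k^2 + 1 divides numerator and denominator alike; prefactor -4 after cancelling.
Consecutive-term ratio: r(k) = 1 * (k-9) (k-3) / [(k-6/5) (k+1)] - poly over poly, x = 1 from leading terms; C = -4 at k = 0.


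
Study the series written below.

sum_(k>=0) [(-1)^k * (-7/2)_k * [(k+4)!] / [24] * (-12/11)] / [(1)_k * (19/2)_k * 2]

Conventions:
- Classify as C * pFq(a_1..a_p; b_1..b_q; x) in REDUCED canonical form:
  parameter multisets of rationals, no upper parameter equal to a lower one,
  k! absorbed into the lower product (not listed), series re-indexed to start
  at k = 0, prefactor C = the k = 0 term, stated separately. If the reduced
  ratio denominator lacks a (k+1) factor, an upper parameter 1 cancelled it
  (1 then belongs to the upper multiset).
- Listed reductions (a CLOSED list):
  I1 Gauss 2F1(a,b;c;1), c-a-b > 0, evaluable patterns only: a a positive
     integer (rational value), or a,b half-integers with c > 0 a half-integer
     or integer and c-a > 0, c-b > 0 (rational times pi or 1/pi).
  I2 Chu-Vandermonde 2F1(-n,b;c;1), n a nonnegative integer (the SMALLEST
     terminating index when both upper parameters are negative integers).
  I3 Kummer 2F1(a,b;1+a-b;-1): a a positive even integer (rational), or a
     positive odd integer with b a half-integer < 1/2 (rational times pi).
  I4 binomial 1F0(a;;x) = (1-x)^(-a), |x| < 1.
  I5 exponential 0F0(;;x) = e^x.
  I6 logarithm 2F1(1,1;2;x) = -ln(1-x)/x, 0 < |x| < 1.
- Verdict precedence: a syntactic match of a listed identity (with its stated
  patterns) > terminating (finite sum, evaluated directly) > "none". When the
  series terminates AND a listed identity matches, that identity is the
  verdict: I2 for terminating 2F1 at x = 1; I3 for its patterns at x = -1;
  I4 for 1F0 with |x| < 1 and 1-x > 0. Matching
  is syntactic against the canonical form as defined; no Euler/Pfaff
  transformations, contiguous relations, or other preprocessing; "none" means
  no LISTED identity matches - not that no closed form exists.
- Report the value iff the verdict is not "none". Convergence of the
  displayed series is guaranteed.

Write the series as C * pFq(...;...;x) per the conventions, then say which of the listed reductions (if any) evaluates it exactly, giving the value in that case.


Key observation: t_0 being -6/11, (1)_k (prefactor -6/11) is k! itself.
Ratio: r(k) = (-1) * (k-7/2) (k+5) / [(k+19/2) (k+1)] - rational in k. x = (-1); t_0 = -6/11; negate the roots.

Reduced: x = -1, 2F1, upper = {-7/2, 5}, lower = {19/2}, C = -6/11. Verdict at x = -1: Kummer (I3) matches (x = -1; c = 19/2 equals 1+a-b for upper {-7/2, 5}: listed pattern). Value: (-208845/262144) * pi.


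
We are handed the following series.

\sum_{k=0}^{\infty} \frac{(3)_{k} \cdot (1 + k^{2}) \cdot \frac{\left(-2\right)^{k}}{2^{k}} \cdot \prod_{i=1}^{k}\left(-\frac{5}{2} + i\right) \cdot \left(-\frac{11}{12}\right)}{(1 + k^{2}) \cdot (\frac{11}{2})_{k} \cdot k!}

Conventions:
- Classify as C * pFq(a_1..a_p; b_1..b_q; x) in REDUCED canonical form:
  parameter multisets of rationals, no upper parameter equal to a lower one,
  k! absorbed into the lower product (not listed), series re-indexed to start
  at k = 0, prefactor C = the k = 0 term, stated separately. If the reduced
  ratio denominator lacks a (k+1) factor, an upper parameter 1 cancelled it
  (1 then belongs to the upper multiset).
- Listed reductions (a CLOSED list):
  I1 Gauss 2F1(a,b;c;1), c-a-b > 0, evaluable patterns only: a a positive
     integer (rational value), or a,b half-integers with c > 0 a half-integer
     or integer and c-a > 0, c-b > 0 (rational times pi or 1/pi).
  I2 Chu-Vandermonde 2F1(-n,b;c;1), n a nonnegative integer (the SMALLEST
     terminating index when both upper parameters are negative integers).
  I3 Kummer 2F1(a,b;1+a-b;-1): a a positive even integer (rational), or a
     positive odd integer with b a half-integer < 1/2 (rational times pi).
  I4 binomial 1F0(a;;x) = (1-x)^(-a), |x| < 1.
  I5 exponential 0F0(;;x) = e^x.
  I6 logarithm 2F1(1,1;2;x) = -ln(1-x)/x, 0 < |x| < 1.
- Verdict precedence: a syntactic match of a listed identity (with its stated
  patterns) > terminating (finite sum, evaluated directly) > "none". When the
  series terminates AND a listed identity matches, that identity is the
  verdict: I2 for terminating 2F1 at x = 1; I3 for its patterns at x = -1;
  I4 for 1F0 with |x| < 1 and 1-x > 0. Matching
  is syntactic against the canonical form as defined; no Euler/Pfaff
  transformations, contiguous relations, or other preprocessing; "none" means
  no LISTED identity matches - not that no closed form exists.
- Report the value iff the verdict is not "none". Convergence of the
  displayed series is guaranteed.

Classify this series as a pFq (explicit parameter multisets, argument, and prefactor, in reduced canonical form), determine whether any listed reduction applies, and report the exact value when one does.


At argument -1: a 2F1 with upper {-\frac{3}{2}, 3}, lower {\frac{11}{2}}, scaled by C = -\frac{11}{12}. Verdict: this is Kummer's theorem (I3) (x = -1; c = \frac{11}{2} equals 1+a-b for upper {-\frac{3}{2}, 3}: listed pattern). Value: \left(-\frac{1155}{2048}\right) \cdot \pi.

The tell: with t_0 = -\frac{11}{12}, the running product (C = -11/12) telescopes to a rising factorial.
Consecutive-term ratio: r(k) = -1 * (k-\frac{3}{2}) (k+3) / [(k+\frac{11}{2}) (k+1)] - rational in k, leading ratio -1; with t_0 = -\frac{11}{12}, classification follows.
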